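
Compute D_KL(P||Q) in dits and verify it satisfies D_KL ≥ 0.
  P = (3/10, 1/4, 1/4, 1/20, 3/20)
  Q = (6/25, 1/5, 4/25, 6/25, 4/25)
0.0635 dits

KL divergence satisfies the Gibbs inequality: D_KL(P||Q) ≥ 0 for all distributions P, Q.

D_KL(P||Q) = Σ p(x) log(p(x)/q(x))
Term by term:
  x=0: 3/10 × log_10[(3/10)/(6/25)] = 0.0291
  x=1: 1/4 × log_10[(1/4)/(1/5)] = 0.0242
  x=2: 1/4 × log_10[(1/4)/(4/25)] = 0.0485
  x=3: 1/20 × log_10[(1/20)/(6/25)] = -0.0341
  x=4: 3/20 × log_10[(3/20)/(4/25)] = -0.0042
D_KL(P||Q) = 0.0635 dits

D_KL(P||Q) = 0.0635 ≥ 0 ✓

This non-negativity is a fundamental property: relative entropy cannot be negative because it measures how different Q is from P.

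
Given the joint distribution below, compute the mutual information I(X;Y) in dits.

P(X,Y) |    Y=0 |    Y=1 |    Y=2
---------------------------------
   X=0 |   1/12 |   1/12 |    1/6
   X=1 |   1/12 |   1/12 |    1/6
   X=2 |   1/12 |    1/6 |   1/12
0.0164 dits

Mutual information: I(X;Y) = H(X) + H(Y) - H(X,Y)

Marginals:
P(X) = (1/3, 1/3, 1/3), H(X) = 0.4771 dits
P(Y) = (1/4, 1/3, 5/12), H(Y) = 0.4680 dits

Joint entropy: H(X,Y) = 0.9287 dits

I(X;Y) = 0.4771 + 0.4680 - 0.9287 = 0.0164 dits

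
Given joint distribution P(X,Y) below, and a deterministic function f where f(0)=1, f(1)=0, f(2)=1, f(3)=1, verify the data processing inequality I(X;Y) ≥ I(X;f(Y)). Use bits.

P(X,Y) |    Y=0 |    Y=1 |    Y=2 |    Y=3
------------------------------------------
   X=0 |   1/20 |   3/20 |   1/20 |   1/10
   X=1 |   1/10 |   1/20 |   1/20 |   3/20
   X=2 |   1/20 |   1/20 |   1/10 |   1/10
I(X;Y) = 0.0937, I(X;f(Y)) = 0.0644, inequality holds: 0.0937 ≥ 0.0644

Data Processing Inequality: For any Markov chain X → Y → Z, we have I(X;Y) ≥ I(X;Z).

Here Z = f(Y) is a deterministic function of Y, forming X → Y → Z.

Original I(X;Y) = 0.0937 bits

After applying f:
P(X,Z) where Z=f(Y):
- P(X,Z=0) = P(X,Y=1)
- P(X,Z=1) = P(X,Y=0) + P(X,Y=2) + P(X,Y=3)

I(X;Z) = I(X;f(Y)) = 0.0644 bits

Verification: 0.0937 ≥ 0.0644 ✓

Information cannot be created by processing; the function f can only lose information about X.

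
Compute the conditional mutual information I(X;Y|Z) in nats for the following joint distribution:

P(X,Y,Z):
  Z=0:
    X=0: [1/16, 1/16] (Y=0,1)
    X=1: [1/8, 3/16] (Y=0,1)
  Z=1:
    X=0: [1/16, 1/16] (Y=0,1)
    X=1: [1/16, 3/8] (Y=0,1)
0.0337 nats

Conditional mutual information: I(X;Y|Z) = H(X|Z) + H(Y|Z) - H(X,Y|Z)

H(Z) = 0.6853
H(X,Z) = 1.2450 → H(X|Z) = 0.5597
H(Y,Z) = 1.2820 → H(Y|Z) = 0.5967
H(X,Y,Z) = 1.8080 → H(X,Y|Z) = 1.1227

I(X;Y|Z) = 0.5597 + 0.5967 - 1.1227 = 0.0337 nats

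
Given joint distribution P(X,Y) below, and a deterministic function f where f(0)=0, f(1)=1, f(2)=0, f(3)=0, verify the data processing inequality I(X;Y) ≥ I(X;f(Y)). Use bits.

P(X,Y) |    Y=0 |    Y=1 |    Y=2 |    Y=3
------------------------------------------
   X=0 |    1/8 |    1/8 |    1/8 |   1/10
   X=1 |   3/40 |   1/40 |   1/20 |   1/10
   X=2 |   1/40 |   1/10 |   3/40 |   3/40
I(X;Y) = 0.0741, I(X;f(Y)) = 0.0390, inequality holds: 0.0741 ≥ 0.0390

Data Processing Inequality: For any Markov chain X → Y → Z, we have I(X;Y) ≥ I(X;Z).

Here Z = f(Y) is a deterministic function of Y, forming X → Y → Z.

Original I(X;Y) = 0.0741 bits

After applying f:
P(X,Z) where Z=f(Y):
- P(X,Z=0) = P(X,Y=0) + P(X,Y=2) + P(X,Y=3)
- P(X,Z=1) = P(X,Y=1)

I(X;Z) = I(X;f(Y)) = 0.0390 bits

Verification: 0.0741 ≥ 0.0390 ✓

Information cannot be created by processing; the function f can only lose information about X.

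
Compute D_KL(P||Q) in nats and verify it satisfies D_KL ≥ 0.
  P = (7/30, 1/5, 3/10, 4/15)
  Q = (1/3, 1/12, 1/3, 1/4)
0.0775 nats

KL divergence satisfies the Gibbs inequality: D_KL(P||Q) ≥ 0 for all distributions P, Q.

D_KL(P||Q) = Σ p(x) log(p(x)/q(x))
Term by term:
  x=0: 7/30 × log_e[(7/30)/(1/3)] = -0.0832
  x=1: 1/5 × log_e[(1/5)/(1/12)] = 0.1751
  x=2: 3/10 × log_e[(3/10)/(1/3)] = -0.0316
  x=3: 4/15 × log_e[(4/15)/(1/4)] = 0.0172
D_KL(P||Q) = 0.0775 nats

D_KL(P||Q) = 0.0775 ≥ 0 ✓

This non-negativity is a fundamental property: relative entropy cannot be negative because it measures how different Q is from P.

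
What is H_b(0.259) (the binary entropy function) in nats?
0.5720 nats

The binary entropy function is:
H(p) = -p log(p) - (1-p) log(1-p)

H(0.259) = -0.259 × log_e(0.259) - 0.741 × log_e(0.741)
H(0.259) = 0.5720 nats

Note: Binary entropy is maximized at p=0.5 (H=1 bit) and minimized at p=0 or p=1 (H=0).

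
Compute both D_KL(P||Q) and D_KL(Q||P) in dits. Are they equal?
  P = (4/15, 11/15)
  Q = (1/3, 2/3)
D_KL(P||Q) = 0.0045, D_KL(Q||P) = 0.0047

KL divergence is not symmetric: D_KL(P||Q) ≠ D_KL(Q||P) in general.

D_KL(P||Q) = 0.0045 dits
D_KL(Q||P) = 0.0047 dits

No, they are not equal!

This asymmetry is why KL divergence is not a true distance metric.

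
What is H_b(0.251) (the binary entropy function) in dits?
0.2447 dits

The binary entropy function is:
H(p) = -p log(p) - (1-p) log(1-p)

H(0.251) = -0.251 × log_10(0.251) - 0.749 × log_10(0.749)
H(0.251) = 0.2447 dits

Note: Binary entropy is maximized at p=0.5 (H=1 bit) and minimized at p=0 or p=1 (H=0).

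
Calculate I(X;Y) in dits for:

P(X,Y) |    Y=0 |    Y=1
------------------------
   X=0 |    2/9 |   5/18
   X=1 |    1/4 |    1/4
0.0007 dits

Mutual information: I(X;Y) = H(X) + H(Y) - H(X,Y)

Marginals:
P(X) = (1/2, 1/2), H(X) = 0.3010 dits
P(Y) = (17/36, 19/36), H(Y) = 0.3004 dits

Joint entropy: H(X,Y) = 0.6007 dits

I(X;Y) = 0.3010 + 0.3004 - 0.6007 = 0.0007 dits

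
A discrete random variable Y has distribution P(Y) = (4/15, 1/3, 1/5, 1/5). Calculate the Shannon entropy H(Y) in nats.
1.3624 nats

Shannon entropy is H(X) = -Σ p(x) log p(x).

For P = (4/15, 1/3, 1/5, 1/5):
H = -4/15 × log_e(4/15) -1/3 × log_e(1/3) -1/5 × log_e(1/5) -1/5 × log_e(1/5)
H = 1.3624 nats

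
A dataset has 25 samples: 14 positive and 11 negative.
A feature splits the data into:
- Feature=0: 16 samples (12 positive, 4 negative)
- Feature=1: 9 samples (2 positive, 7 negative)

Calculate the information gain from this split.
0.1953 bits

Information Gain = H(Y) - H(Y|Feature)

Before split:
P(positive) = 14/25 = 0.5600
H(Y) = 0.9896 bits

After split:
Feature=0: H = 0.8113 bits (weight = 16/25)
Feature=1: H = 0.7642 bits (weight = 9/25)
H(Y|Feature) = (16/25)×0.8113 + (9/25)×0.7642 = 0.7943 bits

Information Gain = 0.9896 - 0.7943 = 0.1953 bits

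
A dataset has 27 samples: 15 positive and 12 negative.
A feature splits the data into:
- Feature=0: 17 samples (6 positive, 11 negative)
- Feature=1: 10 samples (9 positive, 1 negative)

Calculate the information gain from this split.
0.2276 bits

Information Gain = H(Y) - H(Y|Feature)

Before split:
P(positive) = 15/27 = 0.5556
H(Y) = 0.9911 bits

After split:
Feature=0: H = 0.9367 bits (weight = 17/27)
Feature=1: H = 0.4690 bits (weight = 10/27)
H(Y|Feature) = (17/27)×0.9367 + (10/27)×0.4690 = 0.7635 bits

Information Gain = 0.9911 - 0.7635 = 0.2276 bits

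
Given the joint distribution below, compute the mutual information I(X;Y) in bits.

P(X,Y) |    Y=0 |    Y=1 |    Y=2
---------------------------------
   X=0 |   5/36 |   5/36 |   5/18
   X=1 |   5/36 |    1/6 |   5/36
0.0269 bits

Mutual information: I(X;Y) = H(X) + H(Y) - H(X,Y)

Marginals:
P(X) = (5/9, 4/9), H(X) = 0.9911 bits
P(Y) = (5/18, 11/36, 5/12), H(Y) = 1.5622 bits

Joint entropy: H(X,Y) = 2.5264 bits

I(X;Y) = 0.9911 + 1.5622 - 2.5264 = 0.0269 bits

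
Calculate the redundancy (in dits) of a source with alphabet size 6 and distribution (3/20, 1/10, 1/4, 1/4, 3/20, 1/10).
0.0299 dits

Redundancy measures how far a source is from maximum entropy:
R = H_max - H(X)

Maximum entropy for 6 symbols: H_max = log_10(6) = 0.7782 dits
Actual entropy: H(X) = 0.7482 dits
Redundancy: R = 0.7782 - 0.7482 = 0.0299 dits

This redundancy represents potential for compression: the source could be compressed by 0.0299 dits per symbol.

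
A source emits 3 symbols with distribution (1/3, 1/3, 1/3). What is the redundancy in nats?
0.0000 nats

Redundancy measures how far a source is from maximum entropy:
R = H_max - H(X)

Maximum entropy for 3 symbols: H_max = log_e(3) = 1.0986 nats
Actual entropy: H(X) = 1.0986 nats
Redundancy: R = 1.0986 - 1.0986 = 0.0000 nats

This redundancy represents potential for compression: the source could be compressed by 0.0000 nats per symbol.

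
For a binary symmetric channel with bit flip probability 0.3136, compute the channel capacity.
0.1027 bits

For a binary symmetric channel (BSC) with error probability p:
Capacity C = 1 - H(p) bits per symbol

where H(p) = -p log₂(p) - (1-p) log₂(1-p) is the binary entropy function.

H(0.3136) = 0.8973 bits
C = 1 - 0.8973 = 0.1027 bits per symbol

This means we can reliably transmit up to 0.1027 bits of information per channel use.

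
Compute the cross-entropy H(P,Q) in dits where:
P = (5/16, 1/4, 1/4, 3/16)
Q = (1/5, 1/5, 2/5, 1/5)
0.6237 dits

Cross-entropy: H(P,Q) = -Σ p(x) log q(x)

Alternatively: H(P,Q) = H(P) + D_KL(P||Q)
H(P) = 0.5952 dits
D_KL(P||Q) = 0.0285 dits

H(P,Q) = 0.5952 + 0.0285 = 0.6237 dits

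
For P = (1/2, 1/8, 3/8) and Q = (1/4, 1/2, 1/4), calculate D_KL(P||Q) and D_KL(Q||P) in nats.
D_KL(P||Q) = 0.3253, D_KL(Q||P) = 0.4185

KL divergence is not symmetric: D_KL(P||Q) ≠ D_KL(Q||P) in general.

D_KL(P||Q) = 0.3253 nats
D_KL(Q||P) = 0.4185 nats

No, they are not equal!

This asymmetry is why KL divergence is not a true distance metric.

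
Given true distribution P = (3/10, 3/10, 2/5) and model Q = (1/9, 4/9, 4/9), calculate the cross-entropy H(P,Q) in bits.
1.7699 bits

Cross-entropy: H(P,Q) = -Σ p(x) log q(x)

Alternatively: H(P,Q) = H(P) + D_KL(P||Q)
H(P) = 1.5710 bits
D_KL(P||Q) = 0.1990 bits

H(P,Q) = 1.5710 + 0.1990 = 1.7699 bits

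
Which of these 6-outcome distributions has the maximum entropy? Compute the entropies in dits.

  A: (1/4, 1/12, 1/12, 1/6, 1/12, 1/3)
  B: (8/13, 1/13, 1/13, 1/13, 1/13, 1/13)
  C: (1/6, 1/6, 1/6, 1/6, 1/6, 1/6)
C

For a discrete distribution over n outcomes, entropy is maximized by the uniform distribution.

Computing entropies:
H(A) = 0.7090 dits
H(B) = 0.5582 dits
H(C) = 0.7782 dits

The uniform distribution (where all probabilities equal 1/6) achieves the maximum entropy of log_10(6) = 0.7782 dits.

Distribution C has the highest entropy.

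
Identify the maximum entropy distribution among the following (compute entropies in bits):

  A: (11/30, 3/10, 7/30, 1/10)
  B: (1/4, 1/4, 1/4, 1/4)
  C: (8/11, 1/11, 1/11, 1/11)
B

For a discrete distribution over n outcomes, entropy is maximized by the uniform distribution.

Computing entropies:
H(A) = 1.8739 bits
H(B) = 2.0000 bits
H(C) = 1.2776 bits

The uniform distribution (where all probabilities equal 1/4) achieves the maximum entropy of log_2(4) = 2.0000 bits.

Distribution B has the highest entropy.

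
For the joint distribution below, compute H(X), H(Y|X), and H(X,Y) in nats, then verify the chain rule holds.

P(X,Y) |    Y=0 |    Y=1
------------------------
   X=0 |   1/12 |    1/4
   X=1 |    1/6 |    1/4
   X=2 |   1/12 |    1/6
H(X,Y) = 1.7046, H(X) = 1.0776, H(Y|X) = 0.6270 (all in nats)

Chain rule: H(X,Y) = H(X) + H(Y|X)

Left side — joint entropy directly:
H(X,Y) = -Σ p(x,y) log p(x,y) = 1.7046 nats

Right side — compute H(Y|X) from the conditional distributions:
P(X) = (1/3, 5/12, 1/4), so H(X) = 1.0776 nats
H(Y|X) = Σ_x P(X=x) · H(Y|X=x):
  P(Y|X=0) = (1/4, 3/4), H(Y|X=0) = 0.5623, weight P(X=0) = 1/3
  P(Y|X=1) = (2/5, 3/5), H(Y|X=1) = 0.6730, weight P(X=1) = 5/12
  P(Y|X=2) = (1/3, 2/3), H(Y|X=2) = 0.6365, weight P(X=2) = 1/4
H(Y|X) = 0.6270 nats

H(X) + H(Y|X) = 1.0776 + 0.6270 = 1.7046 nats

Both sides equal 1.7046 nats. ✓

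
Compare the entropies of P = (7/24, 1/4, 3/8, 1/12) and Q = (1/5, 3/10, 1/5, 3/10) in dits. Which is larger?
Q

Computing entropies in dits:
H(P) = 0.5563
H(Q) = 0.5933

Distribution Q has higher entropy.

Intuition: The distribution closer to uniform (more spread out) has higher entropy.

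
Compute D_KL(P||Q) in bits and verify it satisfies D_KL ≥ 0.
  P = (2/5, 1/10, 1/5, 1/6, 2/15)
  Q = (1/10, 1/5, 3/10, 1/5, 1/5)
0.4612 bits

KL divergence satisfies the Gibbs inequality: D_KL(P||Q) ≥ 0 for all distributions P, Q.

D_KL(P||Q) = Σ p(x) log(p(x)/q(x))
Term by term:
  x=0: 2/5 × log_2[(2/5)/(1/10)] = 0.8000
  x=1: 1/10 × log_2[(1/10)/(1/5)] = -0.1000
  x=2: 1/5 × log_2[(1/5)/(3/10)] = -0.1170
  x=3: 1/6 × log_2[(1/6)/(1/5)] = -0.0438
  x=4: 2/15 × log_2[(2/15)/(1/5)] = -0.0780
D_KL(P||Q) = 0.4612 bits

D_KL(P||Q) = 0.4612 ≥ 0 ✓

This non-negativity is a fundamental property: relative entropy cannot be negative because it measures how different Q is from P.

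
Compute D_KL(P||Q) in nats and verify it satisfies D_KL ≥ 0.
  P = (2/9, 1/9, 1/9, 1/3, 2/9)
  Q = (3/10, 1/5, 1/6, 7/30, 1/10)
0.1193 nats

KL divergence satisfies the Gibbs inequality: D_KL(P||Q) ≥ 0 for all distributions P, Q.

D_KL(P||Q) = Σ p(x) log(p(x)/q(x))
Term by term:
  x=0: 2/9 × log_e[(2/9)/(3/10)] = -0.0667
  x=1: 1/9 × log_e[(1/9)/(1/5)] = -0.0653
  x=2: 1/9 × log_e[(1/9)/(1/6)] = -0.0451
  x=3: 1/3 × log_e[(1/3)/(7/30)] = 0.1189
  x=4: 2/9 × log_e[(2/9)/(1/10)] = 0.1774
D_KL(P||Q) = 0.1193 nats

D_KL(P||Q) = 0.1193 ≥ 0 ✓

This non-negativity is a fundamental property: relative entropy cannot be negative because it measures how different Q is from P.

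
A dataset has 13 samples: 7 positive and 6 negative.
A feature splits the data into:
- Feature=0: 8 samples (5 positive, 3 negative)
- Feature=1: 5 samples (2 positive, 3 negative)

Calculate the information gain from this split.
0.0349 bits

Information Gain = H(Y) - H(Y|Feature)

Before split:
P(positive) = 7/13 = 0.5385
H(Y) = 0.9957 bits

After split:
Feature=0: H = 0.9544 bits (weight = 8/13)
Feature=1: H = 0.9710 bits (weight = 5/13)
H(Y|Feature) = (8/13)×0.9544 + (5/13)×0.9710 = 0.9608 bits

Information Gain = 0.9957 - 0.9608 = 0.0349 bits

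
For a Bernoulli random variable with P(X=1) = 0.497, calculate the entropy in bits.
1.0000 bits

The binary entropy function is:
H(p) = -p log(p) - (1-p) log(1-p)

H(0.497) = -0.497 × log_2(0.497) - 0.503 × log_2(0.503)
H(0.497) = 1.0000 bits

Note: Binary entropy is maximized at p=0.5 (H=1 bit) and minimized at p=0 or p=1 (H=0).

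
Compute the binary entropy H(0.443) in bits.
0.9906 bits

The binary entropy function is:
H(p) = -p log(p) - (1-p) log(1-p)

H(0.443) = -0.443 × log_2(0.443) - 0.557 × log_2(0.557)
H(0.443) = 0.9906 bits

Note: Binary entropy is maximized at p=0.5 (H=1 bit) and minimized at p=0 or p=1 (H=0).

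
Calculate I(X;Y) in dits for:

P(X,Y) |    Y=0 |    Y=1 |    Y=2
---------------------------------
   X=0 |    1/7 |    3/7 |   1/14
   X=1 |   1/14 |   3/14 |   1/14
0.0031 dits

Mutual information: I(X;Y) = H(X) + H(Y) - H(X,Y)

Marginals:
P(X) = (9/14, 5/14), H(X) = 0.2831 dits
P(Y) = (3/14, 9/14, 1/7), H(Y) = 0.3874 dits

Joint entropy: H(X,Y) = 0.6674 dits

I(X;Y) = 0.2831 + 0.3874 - 0.6674 = 0.0031 dits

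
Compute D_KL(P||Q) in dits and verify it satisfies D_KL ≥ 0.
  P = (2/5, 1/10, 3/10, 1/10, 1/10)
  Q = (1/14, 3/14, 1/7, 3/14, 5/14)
0.2745 dits

KL divergence satisfies the Gibbs inequality: D_KL(P||Q) ≥ 0 for all distributions P, Q.

D_KL(P||Q) = Σ p(x) log(p(x)/q(x))
Term by term:
  x=0: 2/5 × log_10[(2/5)/(1/14)] = 0.2993
  x=1: 1/10 × log_10[(1/10)/(3/14)] = -0.0331
  x=2: 3/10 × log_10[(3/10)/(1/7)] = 0.0967
  x=3: 1/10 × log_10[(1/10)/(3/14)] = -0.0331
  x=4: 1/10 × log_10[(1/10)/(5/14)] = -0.0553
D_KL(P||Q) = 0.2745 dits

D_KL(P||Q) = 0.2745 ≥ 0 ✓

This non-negativity is a fundamental property: relative entropy cannot be negative because it measures how different Q is from P.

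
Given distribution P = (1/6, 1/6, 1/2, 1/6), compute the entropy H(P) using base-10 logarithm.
0.5396 dits

Shannon entropy is H(X) = -Σ p(x) log p(x).

For P = (1/6, 1/6, 1/2, 1/6):
H = -1/6 × log_10(1/6) -1/6 × log_10(1/6) -1/2 × log_10(1/2) -1/6 × log_10(1/6)
H = 0.5396 dits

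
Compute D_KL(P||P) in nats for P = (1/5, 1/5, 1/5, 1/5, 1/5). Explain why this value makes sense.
0.0000 nats

KL divergence satisfies the Gibbs inequality: D_KL(P||Q) ≥ 0 for all distributions P, Q.

D_KL(P||Q) = Σ p(x) log(p(x)/q(x))
Each term is p(x) × log_e(p(x)/p(x)) = p(x) × log_e(1) = 0, so the sum is 0.
D_KL(P||Q) = 0.0000 nats

When P = Q, the KL divergence is exactly 0, as there is no 'divergence' between identical distributions.

This non-negativity is a fundamental property: relative entropy cannot be negative because it measures how different Q is from P.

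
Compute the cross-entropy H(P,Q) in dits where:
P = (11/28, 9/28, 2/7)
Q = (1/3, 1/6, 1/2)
0.5236 dits

Cross-entropy: H(P,Q) = -Σ p(x) log q(x)

Alternatively: H(P,Q) = H(P) + D_KL(P||Q)
H(P) = 0.4733 dits
D_KL(P||Q) = 0.0503 dits

H(P,Q) = 0.4733 + 0.0503 = 0.5236 dits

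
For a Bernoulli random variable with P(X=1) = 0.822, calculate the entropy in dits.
0.2034 dits

The binary entropy function is:
H(p) = -p log(p) - (1-p) log(1-p)

H(0.822) = -0.822 × log_10(0.822) - 0.178 × log_10(0.178)
H(0.822) = 0.2034 dits

Note: Binary entropy is maximized at p=0.5 (H=1 bit) and minimized at p=0 or p=1 (H=0).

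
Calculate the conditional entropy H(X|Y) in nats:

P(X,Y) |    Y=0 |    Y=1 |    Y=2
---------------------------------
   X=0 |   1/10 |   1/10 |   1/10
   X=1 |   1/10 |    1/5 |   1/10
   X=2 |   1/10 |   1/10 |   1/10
1.0751 nats

Using the chain rule: H(X|Y) = H(X,Y) - H(Y)

First, compute H(X,Y) = 2.1640 nats

Marginal P(Y) = (3/10, 2/5, 3/10)
H(Y) = 1.0889 nats

H(X|Y) = H(X,Y) - H(Y) = 2.1640 - 1.0889 = 1.0751 nats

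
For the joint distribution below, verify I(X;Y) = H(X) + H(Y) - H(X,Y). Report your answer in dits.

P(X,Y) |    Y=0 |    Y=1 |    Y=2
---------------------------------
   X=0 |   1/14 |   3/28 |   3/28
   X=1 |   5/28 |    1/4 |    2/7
I(X;Y) = 0.0001 dits

Mutual information has multiple equivalent forms:
- I(X;Y) = H(X) - H(X|Y)
- I(X;Y) = H(Y) - H(Y|X)
- I(X;Y) = H(X) + H(Y) - H(X,Y)

Computing all quantities:
H(X) = 0.2598, H(Y) = 0.4696, H(X,Y) = 0.7293
H(X|Y) = 0.2597, H(Y|X) = 0.4695

Verification:
H(X) - H(X|Y) = 0.2598 - 0.2597 = 0.0001
H(Y) - H(Y|X) = 0.4696 - 0.4695 = 0.0001
H(X) + H(Y) - H(X,Y) = 0.2598 + 0.4696 - 0.7293 = 0.0001

All forms give I(X;Y) = 0.0001 dits. ✓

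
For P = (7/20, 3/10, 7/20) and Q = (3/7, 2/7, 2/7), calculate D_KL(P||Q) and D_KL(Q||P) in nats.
D_KL(P||Q) = 0.0148, D_KL(Q||P) = 0.0149

KL divergence is not symmetric: D_KL(P||Q) ≠ D_KL(Q||P) in general.

D_KL(P||Q) = 0.0148 nats
D_KL(Q||P) = 0.0149 nats

No, they are not equal!

This asymmetry is why KL divergence is not a true distance metric.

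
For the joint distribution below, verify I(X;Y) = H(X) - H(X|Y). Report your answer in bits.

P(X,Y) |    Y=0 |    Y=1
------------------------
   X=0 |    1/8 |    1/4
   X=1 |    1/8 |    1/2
I(X;Y) = 0.0157 bits

Mutual information has multiple equivalent forms:
- I(X;Y) = H(X) - H(X|Y)
- I(X;Y) = H(Y) - H(Y|X)
- I(X;Y) = H(X) + H(Y) - H(X,Y)

Computing all quantities:
H(X) = 0.9544, H(Y) = 0.8113, H(X,Y) = 1.7500
H(X|Y) = 0.9387, H(Y|X) = 0.7956

Verification:
H(X) - H(X|Y) = 0.9544 - 0.9387 = 0.0157
H(Y) - H(Y|X) = 0.8113 - 0.7956 = 0.0157
H(X) + H(Y) - H(X,Y) = 0.9544 + 0.8113 - 1.7500 = 0.0157

All forms give I(X;Y) = 0.0157 bits. ✓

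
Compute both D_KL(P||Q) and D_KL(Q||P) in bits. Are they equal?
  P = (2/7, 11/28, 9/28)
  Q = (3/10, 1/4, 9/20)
D_KL(P||Q) = 0.0800, D_KL(Q||P) = 0.0765

KL divergence is not symmetric: D_KL(P||Q) ≠ D_KL(Q||P) in general.

D_KL(P||Q) = 0.0800 bits
D_KL(Q||P) = 0.0765 bits

No, they are not equal!

This asymmetry is why KL divergence is not a true distance metric.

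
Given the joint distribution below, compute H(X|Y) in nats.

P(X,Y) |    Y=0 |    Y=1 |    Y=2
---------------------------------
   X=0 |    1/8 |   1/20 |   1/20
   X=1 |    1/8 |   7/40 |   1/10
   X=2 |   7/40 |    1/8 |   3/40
1.0472 nats

Using the chain rule: H(X|Y) = H(X,Y) - H(Y)

First, compute H(X,Y) = 2.1139 nats

Marginal P(Y) = (17/40, 7/20, 9/40)
H(Y) = 1.0667 nats

H(X|Y) = H(X,Y) - H(Y) = 2.1139 - 1.0667 = 1.0472 nats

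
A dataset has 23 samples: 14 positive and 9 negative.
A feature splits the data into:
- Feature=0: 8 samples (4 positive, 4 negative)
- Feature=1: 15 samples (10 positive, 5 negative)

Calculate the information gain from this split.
0.0189 bits

Information Gain = H(Y) - H(Y|Feature)

Before split:
P(positive) = 14/23 = 0.6087
H(Y) = 0.9656 bits

After split:
Feature=0: H = 1.0000 bits (weight = 8/23)
Feature=1: H = 0.9183 bits (weight = 15/23)
H(Y|Feature) = (8/23)×1.0000 + (15/23)×0.9183 = 0.9467 bits

Information Gain = 0.9656 - 0.9467 = 0.0189 bits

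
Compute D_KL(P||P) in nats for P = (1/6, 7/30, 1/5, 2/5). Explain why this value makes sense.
0.0000 nats

KL divergence satisfies the Gibbs inequality: D_KL(P||Q) ≥ 0 for all distributions P, Q.

D_KL(P||Q) = Σ p(x) log(p(x)/q(x))
Each term is p(x) × log_e(p(x)/p(x)) = p(x) × log_e(1) = 0, so the sum is 0.
D_KL(P||Q) = 0.0000 nats

When P = Q, the KL divergence is exactly 0, as there is no 'divergence' between identical distributions.

This non-negativity is a fundamental property: relative entropy cannot be negative because it measures how different Q is from P.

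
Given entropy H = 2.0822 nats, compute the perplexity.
8.0221

Perplexity is e^H (or exp(H) for natural log).

H = 2.0822 nats
Perplexity = e^2.0822 = 8.0221

Interpretation: The model's uncertainty is equivalent to choosing uniformly among 8.0 options.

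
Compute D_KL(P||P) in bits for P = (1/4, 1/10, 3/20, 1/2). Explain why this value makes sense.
0.0000 bits

KL divergence satisfies the Gibbs inequality: D_KL(P||Q) ≥ 0 for all distributions P, Q.

D_KL(P||Q) = Σ p(x) log(p(x)/q(x))
Each term is p(x) × log_2(p(x)/p(x)) = p(x) × log_2(1) = 0, so the sum is 0.
D_KL(P||Q) = 0.0000 bits

When P = Q, the KL divergence is exactly 0, as there is no 'divergence' between identical distributions.

This non-negativity is a fundamental property: relative entropy cannot be negative because it measures how different Q is from P.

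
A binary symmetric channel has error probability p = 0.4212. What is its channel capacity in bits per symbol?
0.0180 bits

For a binary symmetric channel (BSC) with error probability p:
Capacity C = 1 - H(p) bits per symbol

where H(p) = -p log₂(p) - (1-p) log₂(1-p) is the binary entropy function.

H(0.4212) = 0.9820 bits
C = 1 - 0.9820 = 0.0180 bits per symbol

This means we can reliably transmit up to 0.0180 bits of information per channel use.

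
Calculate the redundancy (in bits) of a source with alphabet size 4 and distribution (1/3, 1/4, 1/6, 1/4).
0.0409 bits

Redundancy measures how far a source is from maximum entropy:
R = H_max - H(X)

Maximum entropy for 4 symbols: H_max = log_2(4) = 2.0000 bits
Actual entropy: H(X) = 1.9591 bits
Redundancy: R = 2.0000 - 1.9591 = 0.0409 bits

This redundancy represents potential for compression: the source could be compressed by 0.0409 bits per symbol.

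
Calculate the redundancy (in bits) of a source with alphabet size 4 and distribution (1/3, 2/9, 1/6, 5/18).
0.0453 bits

Redundancy measures how far a source is from maximum entropy:
R = H_max - H(X)

Maximum entropy for 4 symbols: H_max = log_2(4) = 2.0000 bits
Actual entropy: H(X) = 1.9547 bits
Redundancy: R = 2.0000 - 1.9547 = 0.0453 bits

This redundancy represents potential for compression: the source could be compressed by 0.0453 bits per symbol.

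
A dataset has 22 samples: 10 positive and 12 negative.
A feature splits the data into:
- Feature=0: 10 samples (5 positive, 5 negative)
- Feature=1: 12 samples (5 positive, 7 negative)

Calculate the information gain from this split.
0.0050 bits

Information Gain = H(Y) - H(Y|Feature)

Before split:
P(positive) = 10/22 = 0.4545
H(Y) = 0.9940 bits

After split:
Feature=0: H = 1.0000 bits (weight = 10/22)
Feature=1: H = 0.9799 bits (weight = 12/22)
H(Y|Feature) = (10/22)×1.0000 + (12/22)×0.9799 = 0.9890 bits

Information Gain = 0.9940 - 0.9890 = 0.0050 bits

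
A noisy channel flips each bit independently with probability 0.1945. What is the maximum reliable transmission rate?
0.2892 bits

For a binary symmetric channel (BSC) with error probability p:
Capacity C = 1 - H(p) bits per symbol

where H(p) = -p log₂(p) - (1-p) log₂(1-p) is the binary entropy function.

H(0.1945) = 0.7108 bits
C = 1 - 0.7108 = 0.2892 bits per symbol

This means we can reliably transmit up to 0.2892 bits of information per channel use.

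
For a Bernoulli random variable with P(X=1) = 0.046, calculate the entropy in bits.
0.2692 bits

The binary entropy function is:
H(p) = -p log(p) - (1-p) log(1-p)

H(0.046) = -0.046 × log_2(0.046) - 0.954 × log_2(0.954)
H(0.046) = 0.2692 bits

Note: Binary entropy is maximized at p=0.5 (H=1 bit) and minimized at p=0 or p=1 (H=0).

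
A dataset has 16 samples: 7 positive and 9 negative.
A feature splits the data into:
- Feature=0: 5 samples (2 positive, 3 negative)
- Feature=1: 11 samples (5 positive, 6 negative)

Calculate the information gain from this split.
0.0019 bits

Information Gain = H(Y) - H(Y|Feature)

Before split:
P(positive) = 7/16 = 0.4375
H(Y) = 0.9887 bits

After split:
Feature=0: H = 0.9710 bits (weight = 5/16)
Feature=1: H = 0.9940 bits (weight = 11/16)
H(Y|Feature) = (5/16)×0.9710 + (11/16)×0.9940 = 0.9868 bits

Information Gain = 0.9887 - 0.9868 = 0.0019 bits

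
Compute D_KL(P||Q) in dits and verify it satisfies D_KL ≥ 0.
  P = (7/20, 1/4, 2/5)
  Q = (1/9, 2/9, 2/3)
0.0985 dits

KL divergence satisfies the Gibbs inequality: D_KL(P||Q) ≥ 0 for all distributions P, Q.

D_KL(P||Q) = Σ p(x) log(p(x)/q(x))
Term by term:
  x=0: 7/20 × log_10[(7/20)/(1/9)] = 0.1744
  x=1: 1/4 × log_10[(1/4)/(2/9)] = 0.0128
  x=2: 2/5 × log_10[(2/5)/(2/3)] = -0.0887
D_KL(P||Q) = 0.0985 dits

D_KL(P||Q) = 0.0985 ≥ 0 ✓

This non-negativity is a fundamental property: relative entropy cannot be negative because it measures how different Q is from P.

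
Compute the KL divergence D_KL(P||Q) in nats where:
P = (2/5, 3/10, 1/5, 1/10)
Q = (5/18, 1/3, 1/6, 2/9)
0.0709 nats

KL divergence: D_KL(P||Q) = Σ p(x) log(p(x)/q(x))

Computing term by term:
  x=0: 2/5 × log_e[(2/5)/(5/18)] = 2/5 × 0.3646 = 0.1459
  x=1: 3/10 × log_e[(3/10)/(1/3)] = 3/10 × -0.1054 = -0.0316
  x=2: 1/5 × log_e[(1/5)/(1/6)] = 1/5 × 0.1823 = 0.0365
  x=3: 1/10 × log_e[(1/10)/(2/9)] = 1/10 × -0.7985 = -0.0799

D_KL(P||Q) = 0.0709 nats

Note: KL divergence is always non-negative and equals 0 iff P = Q.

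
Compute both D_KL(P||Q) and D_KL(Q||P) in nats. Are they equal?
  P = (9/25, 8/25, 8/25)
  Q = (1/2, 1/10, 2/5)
D_KL(P||Q) = 0.1825, D_KL(Q||P) = 0.1372

KL divergence is not symmetric: D_KL(P||Q) ≠ D_KL(Q||P) in general.

D_KL(P||Q) = 0.1825 nats
D_KL(Q||P) = 0.1372 nats

No, they are not equal!

This asymmetry is why KL divergence is not a true distance metric.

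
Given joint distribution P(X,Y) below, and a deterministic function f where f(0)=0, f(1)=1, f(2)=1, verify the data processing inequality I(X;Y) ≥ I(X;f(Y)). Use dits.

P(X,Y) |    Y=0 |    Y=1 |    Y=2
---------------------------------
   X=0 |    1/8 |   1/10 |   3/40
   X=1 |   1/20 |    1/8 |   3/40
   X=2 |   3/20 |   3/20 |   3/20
I(X;Y) = 0.0083, I(X;f(Y)) = 0.0066, inequality holds: 0.0083 ≥ 0.0066

Data Processing Inequality: For any Markov chain X → Y → Z, we have I(X;Y) ≥ I(X;Z).

Here Z = f(Y) is a deterministic function of Y, forming X → Y → Z.

Original I(X;Y) = 0.0083 dits

After applying f:
P(X,Z) where Z=f(Y):
- P(X,Z=0) = P(X,Y=0)
- P(X,Z=1) = P(X,Y=1) + P(X,Y=2)

I(X;Z) = I(X;f(Y)) = 0.0066 dits

Verification: 0.0083 ≥ 0.0066 ✓

Information cannot be created by processing; the function f can only lose information about X.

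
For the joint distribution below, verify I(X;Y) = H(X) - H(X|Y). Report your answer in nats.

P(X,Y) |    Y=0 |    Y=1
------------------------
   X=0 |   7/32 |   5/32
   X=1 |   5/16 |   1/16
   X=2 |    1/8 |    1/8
I(X;Y) = 0.0465 nats

Mutual information has multiple equivalent forms:
- I(X;Y) = H(X) - H(X|Y)
- I(X;Y) = H(Y) - H(Y|X)
- I(X;Y) = H(X) + H(Y) - H(X,Y)

Computing all quantities:
H(X) = 1.0822, H(Y) = 0.6435, H(X,Y) = 1.6791
H(X|Y) = 1.0356, H(Y|X) = 0.5969

Verification:
H(X) - H(X|Y) = 1.0822 - 1.0356 = 0.0465
H(Y) - H(Y|X) = 0.6435 - 0.5969 = 0.0465
H(X) + H(Y) - H(X,Y) = 1.0822 + 0.6435 - 1.6791 = 0.0465

All forms give I(X;Y) = 0.0465 nats. ✓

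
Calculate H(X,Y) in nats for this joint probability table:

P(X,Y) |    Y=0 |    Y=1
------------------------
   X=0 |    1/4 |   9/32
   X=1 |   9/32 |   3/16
1.3740 nats

Joint entropy is H(X,Y) = -Σ_{x,y} p(x,y) log p(x,y).

Summing over all non-zero entries:
H(X,Y) = -[1/4·log_e(1/4) + 9/32·log_e(9/32) + 9/32·log_e(9/32) + 3/16·log_e(3/16)]
H(X,Y) = 1.3740 nats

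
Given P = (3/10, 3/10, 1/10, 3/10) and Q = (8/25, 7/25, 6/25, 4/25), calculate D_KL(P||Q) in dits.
0.0445 dits

KL divergence: D_KL(P||Q) = Σ p(x) log(p(x)/q(x))

Computing term by term:
  x=0: 3/10 × log_10[(3/10)/(8/25)] = 3/10 × -0.0280 = -0.0084
  x=1: 3/10 × log_10[(3/10)/(7/25)] = 3/10 × 0.0300 = 0.0090
  x=2: 1/10 × log_10[(1/10)/(6/25)] = 1/10 × -0.3802 = -0.0380
  x=3: 3/10 × log_10[(3/10)/(4/25)] = 3/10 × 0.2730 = 0.0819

D_KL(P||Q) = 0.0445 dits

Note: KL divergence is always non-negative and equals 0 iff P = Q.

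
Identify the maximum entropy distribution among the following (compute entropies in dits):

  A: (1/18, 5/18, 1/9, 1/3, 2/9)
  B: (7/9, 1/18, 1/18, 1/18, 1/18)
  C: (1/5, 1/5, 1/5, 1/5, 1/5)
C

For a discrete distribution over n outcomes, entropy is maximized by the uniform distribution.

Computing entropies:
H(A) = 0.6345 dits
H(B) = 0.3638 dits
H(C) = 0.6990 dits

The uniform distribution (where all probabilities equal 1/5) achieves the maximum entropy of log_10(5) = 0.6990 dits.

Distribution C has the highest entropy.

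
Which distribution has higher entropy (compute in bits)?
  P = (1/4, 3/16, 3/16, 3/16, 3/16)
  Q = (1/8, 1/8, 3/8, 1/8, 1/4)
P

Computing entropies in bits:
H(P) = 2.3113
H(Q) = 2.1556

Distribution P has higher entropy.

Intuition: The distribution closer to uniform (more spread out) has higher entropy.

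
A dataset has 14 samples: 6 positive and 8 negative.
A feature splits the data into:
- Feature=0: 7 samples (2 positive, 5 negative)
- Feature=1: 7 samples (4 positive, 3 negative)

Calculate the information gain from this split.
0.0611 bits

Information Gain = H(Y) - H(Y|Feature)

Before split:
P(positive) = 6/14 = 0.4286
H(Y) = 0.9852 bits

After split:
Feature=0: H = 0.8631 bits (weight = 7/14)
Feature=1: H = 0.9852 bits (weight = 7/14)
H(Y|Feature) = (7/14)×0.8631 + (7/14)×0.9852 = 0.9242 bits

Information Gain = 0.9852 - 0.9242 = 0.0611 bits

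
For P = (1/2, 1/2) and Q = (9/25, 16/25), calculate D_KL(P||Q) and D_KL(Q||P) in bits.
D_KL(P||Q) = 0.0589, D_KL(Q||P) = 0.0573

KL divergence is not symmetric: D_KL(P||Q) ≠ D_KL(Q||P) in general.

D_KL(P||Q) = 0.0589 bits
D_KL(Q||P) = 0.0573 bits

No, they are not equal!

This asymmetry is why KL divergence is not a true distance metric.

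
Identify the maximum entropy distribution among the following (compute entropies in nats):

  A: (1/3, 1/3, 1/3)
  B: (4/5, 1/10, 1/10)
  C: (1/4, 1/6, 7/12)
A

For a discrete distribution over n outcomes, entropy is maximized by the uniform distribution.

Computing entropies:
H(A) = 1.0986 nats
H(B) = 0.6390 nats
H(C) = 0.9596 nats

The uniform distribution (where all probabilities equal 1/3) achieves the maximum entropy of log_e(3) = 1.0986 nats.

Distribution A has the highest entropy.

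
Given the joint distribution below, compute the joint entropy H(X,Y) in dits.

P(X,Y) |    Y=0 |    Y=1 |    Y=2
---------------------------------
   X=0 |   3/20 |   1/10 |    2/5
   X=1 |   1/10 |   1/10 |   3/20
0.7063 dits

Joint entropy is H(X,Y) = -Σ_{x,y} p(x,y) log p(x,y).

Summing over all non-zero entries:
H(X,Y) = -[3/20·log_10(3/20) + 1/10·log_10(1/10) + 2/5·log_10(2/5) + 1/10·log_10(1/10) + 1/10·log_10(1/10) + 3/20·log_10(3/20)]
H(X,Y) = 0.7063 dits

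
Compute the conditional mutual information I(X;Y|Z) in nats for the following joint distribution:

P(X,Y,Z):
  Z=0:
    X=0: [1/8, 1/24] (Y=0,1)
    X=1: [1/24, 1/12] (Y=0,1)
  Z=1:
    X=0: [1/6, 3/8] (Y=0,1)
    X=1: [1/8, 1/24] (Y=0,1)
0.0777 nats

Conditional mutual information: I(X;Y|Z) = H(X|Z) + H(Y|Z) - H(X,Y|Z)

H(Z) = 0.6036
H(X,Z) = 1.1893 → H(X|Z) = 0.5856
H(Y,Z) = 1.2827 → H(Y|Z) = 0.6791
H(X,Y,Z) = 1.7906 → H(X,Y|Z) = 1.1870

I(X;Y|Z) = 0.5856 + 0.6791 - 1.1870 = 0.0777 nats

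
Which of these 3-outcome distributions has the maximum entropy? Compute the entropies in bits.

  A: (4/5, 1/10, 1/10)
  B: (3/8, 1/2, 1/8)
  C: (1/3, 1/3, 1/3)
C

For a discrete distribution over n outcomes, entropy is maximized by the uniform distribution.

Computing entropies:
H(A) = 0.9219 bits
H(B) = 1.4056 bits
H(C) = 1.5850 bits

The uniform distribution (where all probabilities equal 1/3) achieves the maximum entropy of log_2(3) = 1.5850 bits.

Distribution C has the highest entropy.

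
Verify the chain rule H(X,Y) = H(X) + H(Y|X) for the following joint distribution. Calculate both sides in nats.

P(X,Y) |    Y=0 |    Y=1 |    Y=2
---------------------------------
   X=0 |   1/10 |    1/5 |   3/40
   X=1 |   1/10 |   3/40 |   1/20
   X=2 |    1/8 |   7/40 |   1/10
H(X,Y) = 2.1159, H(X) = 1.0699, H(Y|X) = 1.0460 (all in nats)

Chain rule: H(X,Y) = H(X) + H(Y|X)

Left side — joint entropy directly:
H(X,Y) = -Σ p(x,y) log p(x,y) = 2.1159 nats

Right side — compute H(Y|X) from the conditional distributions:
P(X) = (3/8, 9/40, 2/5), so H(X) = 1.0699 nats
H(Y|X) = Σ_x P(X=x) · H(Y|X=x):
  P(Y|X=0) = (4/15, 8/15, 1/5), H(Y|X=0) = 1.0096, weight P(X=0) = 3/8
  P(Y|X=1) = (4/9, 1/3, 2/9), H(Y|X=1) = 1.0609, weight P(X=1) = 9/40
  P(Y|X=2) = (5/16, 7/16, 1/4), H(Y|X=2) = 1.0717, weight P(X=2) = 2/5
H(Y|X) = 1.0460 nats

H(X) + H(Y|X) = 1.0699 + 1.0460 = 2.1159 nats

Both sides equal 2.1159 nats. ✓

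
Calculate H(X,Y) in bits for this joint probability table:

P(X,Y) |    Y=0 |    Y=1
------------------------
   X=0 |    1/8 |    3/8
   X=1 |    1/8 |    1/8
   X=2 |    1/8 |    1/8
2.4056 bits

Joint entropy is H(X,Y) = -Σ_{x,y} p(x,y) log p(x,y).

Summing over all non-zero entries:
H(X,Y) = -[1/8·log_2(1/8) + 3/8·log_2(3/8) + 1/8·log_2(1/8) + 1/8·log_2(1/8) + 1/8·log_2(1/8) + 1/8·log_2(1/8)]
H(X,Y) = 2.4056 bits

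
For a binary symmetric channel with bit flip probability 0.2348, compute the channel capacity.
0.2137 bits

For a binary symmetric channel (BSC) with error probability p:
Capacity C = 1 - H(p) bits per symbol

where H(p) = -p log₂(p) - (1-p) log₂(1-p) is the binary entropy function.

H(0.2348) = 0.7863 bits
C = 1 - 0.7863 = 0.2137 bits per symbol

This means we can reliably transmit up to 0.2137 bits of information per channel use.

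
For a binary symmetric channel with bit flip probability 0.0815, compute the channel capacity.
0.5926 bits

For a binary symmetric channel (BSC) with error probability p:
Capacity C = 1 - H(p) bits per symbol

where H(p) = -p log₂(p) - (1-p) log₂(1-p) is the binary entropy function.

H(0.0815) = 0.4074 bits
C = 1 - 0.4074 = 0.5926 bits per symbol

This means we can reliably transmit up to 0.5926 bits of information per channel use.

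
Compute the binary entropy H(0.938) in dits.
0.1009 dits

The binary entropy function is:
H(p) = -p log(p) - (1-p) log(1-p)

H(0.938) = -0.938 × log_10(0.938) - 0.062 × log_10(0.062)
H(0.938) = 0.1009 dits

Note: Binary entropy is maximized at p=0.5 (H=1 bit) and minimized at p=0 or p=1 (H=0).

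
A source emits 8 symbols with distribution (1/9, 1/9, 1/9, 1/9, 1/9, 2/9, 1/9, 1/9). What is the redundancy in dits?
0.0157 dits

Redundancy measures how far a source is from maximum entropy:
R = H_max - H(X)

Maximum entropy for 8 symbols: H_max = log_10(8) = 0.9031 dits
Actual entropy: H(X) = 0.8873 dits
Redundancy: R = 0.9031 - 0.8873 = 0.0157 dits

This redundancy represents potential for compression: the source could be compressed by 0.0157 dits per symbol.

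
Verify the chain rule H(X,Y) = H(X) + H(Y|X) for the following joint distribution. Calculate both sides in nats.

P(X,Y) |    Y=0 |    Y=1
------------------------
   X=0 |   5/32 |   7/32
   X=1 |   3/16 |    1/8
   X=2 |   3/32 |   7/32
H(X,Y) = 1.7507, H(X) = 1.0948, H(Y|X) = 0.6559 (all in nats)

Chain rule: H(X,Y) = H(X) + H(Y|X)

Left side — joint entropy directly:
H(X,Y) = -Σ p(x,y) log p(x,y) = 1.7507 nats

Right side — compute H(Y|X) from the conditional distributions:
P(X) = (3/8, 5/16, 5/16), so H(X) = 1.0948 nats
H(Y|X) = Σ_x P(X=x) · H(Y|X=x):
  P(Y|X=0) = (5/12, 7/12), H(Y|X=0) = 0.6792, weight P(X=0) = 3/8
  P(Y|X=1) = (3/5, 2/5), H(Y|X=1) = 0.6730, weight P(X=1) = 5/16
  P(Y|X=2) = (3/10, 7/10), H(Y|X=2) = 0.6109, weight P(X=2) = 5/16
H(Y|X) = 0.6559 nats

H(X) + H(Y|X) = 1.0948 + 0.6559 = 1.7507 nats

Both sides equal 1.7507 nats. ✓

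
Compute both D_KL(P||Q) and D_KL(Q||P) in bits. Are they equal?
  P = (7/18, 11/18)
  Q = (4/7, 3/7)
D_KL(P||Q) = 0.0969, D_KL(Q||P) = 0.0979

KL divergence is not symmetric: D_KL(P||Q) ≠ D_KL(Q||P) in general.

D_KL(P||Q) = 0.0969 bits
D_KL(Q||P) = 0.0979 bits

No, they are not equal!

This asymmetry is why KL divergence is not a true distance metric.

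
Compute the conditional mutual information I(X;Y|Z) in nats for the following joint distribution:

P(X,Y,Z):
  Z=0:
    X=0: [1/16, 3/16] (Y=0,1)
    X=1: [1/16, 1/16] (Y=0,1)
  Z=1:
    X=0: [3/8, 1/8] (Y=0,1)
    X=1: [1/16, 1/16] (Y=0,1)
0.0254 nats

Conditional mutual information: I(X;Y|Z) = H(X|Z) + H(Y|Z) - H(X,Y|Z)

H(Z) = 0.6616
H(X,Z) = 1.2130 → H(X|Z) = 0.5514
H(Y,Z) = 1.2820 → H(Y|Z) = 0.6205
H(X,Y,Z) = 1.8080 → H(X,Y|Z) = 1.1465

I(X;Y|Z) = 0.5514 + 0.6205 - 1.1465 = 0.0254 nats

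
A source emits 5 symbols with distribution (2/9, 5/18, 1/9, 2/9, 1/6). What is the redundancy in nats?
0.0424 nats

Redundancy measures how far a source is from maximum entropy:
R = H_max - H(X)

Maximum entropy for 5 symbols: H_max = log_e(5) = 1.6094 nats
Actual entropy: H(X) = 1.5671 nats
Redundancy: R = 1.6094 - 1.5671 = 0.0424 nats

This redundancy represents potential for compression: the source could be compressed by 0.0424 nats per symbol.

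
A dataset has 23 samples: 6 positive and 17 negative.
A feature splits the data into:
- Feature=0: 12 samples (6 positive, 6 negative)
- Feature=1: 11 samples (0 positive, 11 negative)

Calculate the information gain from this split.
0.3063 bits

Information Gain = H(Y) - H(Y|Feature)

Before split:
P(positive) = 6/23 = 0.2609
H(Y) = 0.8281 bits

After split:
Feature=0: H = 1.0000 bits (weight = 12/23)
Feature=1: H = 0.0000 bits (weight = 11/23)
H(Y|Feature) = (12/23)×1.0000 + (11/23)×0.0000 = 0.5217 bits

Information Gain = 0.8281 - 0.5217 = 0.3063 bits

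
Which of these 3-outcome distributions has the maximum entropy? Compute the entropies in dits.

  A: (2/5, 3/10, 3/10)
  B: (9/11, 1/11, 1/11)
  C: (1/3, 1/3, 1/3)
C

For a discrete distribution over n outcomes, entropy is maximized by the uniform distribution.

Computing entropies:
H(A) = 0.4729 dits
H(B) = 0.2606 dits
H(C) = 0.4771 dits

The uniform distribution (where all probabilities equal 1/3) achieves the maximum entropy of log_10(3) = 0.4771 dits.

Distribution C has the highest entropy.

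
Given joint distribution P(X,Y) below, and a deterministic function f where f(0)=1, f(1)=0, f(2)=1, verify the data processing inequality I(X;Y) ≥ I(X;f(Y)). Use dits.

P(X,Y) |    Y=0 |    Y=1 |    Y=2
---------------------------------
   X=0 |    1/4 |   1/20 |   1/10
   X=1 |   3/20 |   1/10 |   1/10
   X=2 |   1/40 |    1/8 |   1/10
I(X;Y) = 0.0462, I(X;f(Y)) = 0.0238, inequality holds: 0.0462 ≥ 0.0238

Data Processing Inequality: For any Markov chain X → Y → Z, we have I(X;Y) ≥ I(X;Z).

Here Z = f(Y) is a deterministic function of Y, forming X → Y → Z.

Original I(X;Y) = 0.0462 dits

After applying f:
P(X,Z) where Z=f(Y):
- P(X,Z=0) = P(X,Y=1)
- P(X,Z=1) = P(X,Y=0) + P(X,Y=2)

I(X;Z) = I(X;f(Y)) = 0.0238 dits

Verification: 0.0462 ≥ 0.0238 ✓

Information cannot be created by processing; the function f can only lose information about X.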